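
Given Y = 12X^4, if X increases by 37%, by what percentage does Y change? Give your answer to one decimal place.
252.3%

For Y = 12X^4:
If X → X(1 + 0.37)
Then Y → Y · (1 + 0.37)^4
     ≈ Y · 3.5228

Percentage change = ((1 + 0.37)^4 − 1) × 100% ≈ 252.3%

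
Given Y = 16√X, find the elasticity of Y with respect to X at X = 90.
Elasticity = 1/2

Elasticity = (dY/dX) · (X/Y)

dY/dX = 8/√X
At X = 90: dY/dX = 4·√10/15, Y = 48·√10

Elasticity = (4·√10/15) · (90 / (48·√10)) = 1/2

Interpretation: for a small percentage change in X, the percentage change in Y is approximately 0.50 times as large.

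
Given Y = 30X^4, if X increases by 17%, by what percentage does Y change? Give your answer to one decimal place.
87.4%

For Y = 30X^4:
If X → X(1 + 0.17)
Then Y → Y · (1 + 0.17)^4
     ≈ Y · 1.8739

Percentage change = ((1 + 0.17)^4 − 1) × 100% ≈ 87.4%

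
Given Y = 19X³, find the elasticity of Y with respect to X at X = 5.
Elasticity = 3

Elasticity = (dY/dX) · (X/Y)

dY/dX = 57·X²
At X = 5: dY/dX = 1425, Y = 2375

Elasticity = 1425 · (5 / 2375) = 3

Interpretation: for a small percentage change in X, the percentage change in Y is approximately 3.00 times as large.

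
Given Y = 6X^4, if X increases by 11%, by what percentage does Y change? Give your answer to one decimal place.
51.8%

For Y = 6X^4:
If X → X(1 + 0.11)
Then Y → Y · (1 + 0.11)^4
     ≈ Y · 1.5181

Percentage change = ((1 + 0.11)^4 − 1) × 100% ≈ 51.8%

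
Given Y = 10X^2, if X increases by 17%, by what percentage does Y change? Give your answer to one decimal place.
36.9%

For Y = 10X^2:
If X → X(1 + 0.17)
Then Y → Y · (1 + 0.17)^2
     = Y · 1.3689

Percentage change = ((1 + 0.17)^2 − 1) × 100% ≈ 36.9%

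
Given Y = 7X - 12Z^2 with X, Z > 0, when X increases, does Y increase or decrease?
Y increases

Taking the partial derivative:
∂Y/∂X = 7

∂Y/∂X = 7 > 0 (assuming positive values)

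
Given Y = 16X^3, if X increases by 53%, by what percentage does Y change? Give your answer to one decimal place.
258.2%

For Y = 16X^3:
If X → X(1 + 0.53)
Then Y → Y · (1 + 0.53)^3
     ≈ Y · 3.5816

Percentage change = ((1 + 0.53)^3 − 1) × 100% ≈ 258.2%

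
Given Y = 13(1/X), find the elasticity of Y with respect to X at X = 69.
Elasticity = -1

Elasticity = (dY/dX) · (X/Y)

dY/dX = -13/X²
At X = 69: dY/dX = -13/4761, Y = 13/69

Elasticity = (-13/4761) · (69 / (13/69)) = -1

Interpretation: for a small percentage change in X, the percentage change in Y is approximately -1.00 times as large.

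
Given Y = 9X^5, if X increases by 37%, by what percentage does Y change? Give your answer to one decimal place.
382.6%

For Y = 9X^5:
If X → X(1 + 0.37)
Then Y → Y · (1 + 0.37)^5
     ≈ Y · 4.8262

Percentage change = ((1 + 0.37)^5 − 1) × 100% ≈ 382.6%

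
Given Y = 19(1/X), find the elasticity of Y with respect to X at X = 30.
Elasticity = -1

Elasticity = (dY/dX) · (X/Y)

dY/dX = -19/X²
At X = 30: dY/dX = -19/900, Y = 19/30

Elasticity = (-19/900) · (30 / (19/30)) = -1

Interpretation: for a small percentage change in X, the percentage change in Y is approximately -1.00 times as large.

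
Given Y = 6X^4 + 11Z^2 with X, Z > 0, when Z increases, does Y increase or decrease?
Y increases

Taking the partial derivative:
∂Y/∂Z = 22Z

∂Y/∂Z = 22Z > 0 (assuming positive values)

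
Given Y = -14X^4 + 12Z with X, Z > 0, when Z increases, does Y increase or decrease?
Y increases

Taking the partial derivative:
∂Y/∂Z = 12

∂Y/∂Z = 12 > 0 (assuming positive values)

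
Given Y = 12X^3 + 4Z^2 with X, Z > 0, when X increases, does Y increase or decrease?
Y increases

Taking the partial derivative:
∂Y/∂X = 36X^2

∂Y/∂X = 36X^2 > 0 (assuming positive values)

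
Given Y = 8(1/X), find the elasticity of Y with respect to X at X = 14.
Elasticity = -1

Elasticity = (dY/dX) · (X/Y)

dY/dX = -8/X²
At X = 14: dY/dX = -2/49, Y = 4/7

Elasticity = (-2/49) · (14 / (4/7)) = -1

Interpretation: for a small percentage change in X, the percentage change in Y is approximately -1.00 times as large.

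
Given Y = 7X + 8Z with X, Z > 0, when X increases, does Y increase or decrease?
Y increases

Taking the partial derivative:
∂Y/∂X = 7

∂Y/∂X = 7 > 0 (assuming positive values)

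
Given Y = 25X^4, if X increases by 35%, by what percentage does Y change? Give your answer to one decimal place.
232.2%

For Y = 25X^4:
If X → X(1 + 0.35)
Then Y → Y · (1 + 0.35)^4
     ≈ Y · 3.3215

Percentage change = ((1 + 0.35)^4 − 1) × 100% ≈ 232.2%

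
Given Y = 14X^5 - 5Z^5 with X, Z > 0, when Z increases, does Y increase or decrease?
Y decreases

Taking the partial derivative:
∂Y/∂Z = -25Z^4

∂Y/∂Z = -25Z^4 < 0 (assuming positive values)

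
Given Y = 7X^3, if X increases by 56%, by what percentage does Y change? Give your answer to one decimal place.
279.6%

For Y = 7X^3:
If X → X(1 + 0.56)
Then Y → Y · (1 + 0.56)^3
     ≈ Y · 3.7964

Percentage change = ((1 + 0.56)^3 − 1) × 100% ≈ 279.6%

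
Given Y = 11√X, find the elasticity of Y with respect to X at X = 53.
Elasticity = 1/2

Elasticity = (dY/dX) · (X/Y)

dY/dX = 11/(2·√X)
At X = 53: dY/dX = 11·√53/106, Y = 11·√53

Elasticity = (11·√53/106) · (53 / (11·√53)) = 1/2

Interpretation: for a small percentage change in X, the percentage change in Y is approximately 0.50 times as large.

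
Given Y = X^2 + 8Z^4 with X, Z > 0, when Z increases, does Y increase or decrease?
Y increases

Taking the partial derivative:
∂Y/∂Z = 32Z^3

∂Y/∂Z = 32Z^3 > 0 (assuming positive values)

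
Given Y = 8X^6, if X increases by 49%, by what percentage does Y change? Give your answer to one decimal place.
994.3%

For Y = 8X^6:
If X → X(1 + 0.49)
Then Y → Y · (1 + 0.49)^6
     ≈ Y · 10.9425

Percentage change = ((1 + 0.49)^6 − 1) × 100% ≈ 994.3%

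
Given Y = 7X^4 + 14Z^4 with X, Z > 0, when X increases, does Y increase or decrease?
Y increases

Taking the partial derivative:
∂Y/∂X = 28X^3

∂Y/∂X = 28X^3 > 0 (assuming positive values)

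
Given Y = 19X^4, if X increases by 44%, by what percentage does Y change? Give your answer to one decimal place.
330.0%

For Y = 19X^4:
If X → X(1 + 0.44)
Then Y → Y · (1 + 0.44)^4
     ≈ Y · 4.2998

Percentage change = ((1 + 0.44)^4 − 1) × 100% ≈ 330.0%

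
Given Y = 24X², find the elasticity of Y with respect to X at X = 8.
Elasticity = 2

Elasticity = (dY/dX) · (X/Y)

dY/dX = 48·X
At X = 8: dY/dX = 384, Y = 1536

Elasticity = 384 · (8 / 1536) = 2

Interpretation: for a small percentage change in X, the percentage change in Y is approximately 2.00 times as large.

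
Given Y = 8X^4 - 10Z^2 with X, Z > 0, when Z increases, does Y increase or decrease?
Y decreases

Taking the partial derivative:
∂Y/∂Z = -20Z

∂Y/∂Z = -20Z < 0 (assuming positive values)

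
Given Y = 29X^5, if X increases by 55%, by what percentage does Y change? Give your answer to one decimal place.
794.7%

For Y = 29X^5:
If X → X(1 + 0.55)
Then Y → Y · (1 + 0.55)^5
     ≈ Y · 8.9466

Percentage change = ((1 + 0.55)^5 − 1) × 100% ≈ 794.7%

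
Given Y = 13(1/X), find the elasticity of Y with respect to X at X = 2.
Elasticity = -1

Elasticity = (dY/dX) · (X/Y)

dY/dX = -13/X²
At X = 2: dY/dX = -13/4, Y = 13/2

Elasticity = (-13/4) · (2 / (13/2)) = -1

Interpretation: for a small percentage change in X, the percentage change in Y is approximately -1.00 times as large.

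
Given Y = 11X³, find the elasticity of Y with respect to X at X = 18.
Elasticity = 3

Elasticity = (dY/dX) · (X/Y)

dY/dX = 33·X²
At X = 18: dY/dX = 10692, Y = 64152

Elasticity = 10692 · (18 / 64152) = 3

Interpretation: for a small percentage change in X, the percentage change in Y is approximately 3.00 times as large.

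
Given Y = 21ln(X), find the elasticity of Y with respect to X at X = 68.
Elasticity = 1/ln(68) ≈ 0.2370

Elasticity = (dY/dX) · (X/Y)

dY/dX = 21/X
At X = 68: dY/dX = 21/68, Y = 21·ln(68)

Elasticity = (21/68) · (68 / (21·ln(68))) = 1/ln(68) ≈ 0.2370

Interpretation: for a small percentage change in X, the percentage change in Y is approximately 0.24 times as large.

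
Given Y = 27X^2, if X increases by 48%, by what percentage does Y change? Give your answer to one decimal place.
119.0%

For Y = 27X^2:
If X → X(1 + 0.48)
Then Y → Y · (1 + 0.48)^2
     = Y · 2.1904

Percentage change = ((1 + 0.48)^2 − 1) × 100% ≈ 119.0%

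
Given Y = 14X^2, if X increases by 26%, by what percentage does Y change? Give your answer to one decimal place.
58.8%

For Y = 14X^2:
If X → X(1 + 0.26)
Then Y → Y · (1 + 0.26)^2
     = Y · 1.5876

Percentage change = ((1 + 0.26)^2 − 1) × 100% ≈ 58.8%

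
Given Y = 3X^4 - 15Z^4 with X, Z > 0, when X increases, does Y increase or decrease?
Y increases

Taking the partial derivative:
∂Y/∂X = 12X^3

∂Y/∂X = 12X^3 > 0 (assuming positive values)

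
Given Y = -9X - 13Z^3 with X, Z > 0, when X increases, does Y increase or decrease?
Y decreases

Taking the partial derivative:
∂Y/∂X = -9

∂Y/∂X = -9 < 0 (assuming positive values)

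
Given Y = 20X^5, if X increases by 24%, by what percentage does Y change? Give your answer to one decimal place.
193.2%

For Y = 20X^5:
If X → X(1 + 0.24)
Then Y → Y · (1 + 0.24)^5
     ≈ Y · 2.9316

Percentage change = ((1 + 0.24)^5 − 1) × 100% ≈ 193.2%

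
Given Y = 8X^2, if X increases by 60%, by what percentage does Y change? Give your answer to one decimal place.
156.0%

For Y = 8X^2:
If X → X(1 + 0.6)
Then Y → Y · (1 + 0.6)^2
     = Y · 2.5600

Percentage change = ((1 + 0.6)^2 − 1) × 100% = 156.0%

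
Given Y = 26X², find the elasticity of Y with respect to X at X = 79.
Elasticity = 2

Elasticity = (dY/dX) · (X/Y)

dY/dX = 52·X
At X = 79: dY/dX = 4108, Y = 162266

Elasticity = 4108 · (79 / 162266) = 2

Interpretation: for a small percentage change in X, the percentage change in Y is approximately 2.00 times as large.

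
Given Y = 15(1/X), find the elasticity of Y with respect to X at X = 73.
Elasticity = -1

Elasticity = (dY/dX) · (X/Y)

dY/dX = -15/X²
At X = 73: dY/dX = -15/5329, Y = 15/73

Elasticity = (-15/5329) · (73 / (15/73)) = -1

Interpretation: for a small percentage change in X, the percentage change in Y is approximately -1.00 times as large.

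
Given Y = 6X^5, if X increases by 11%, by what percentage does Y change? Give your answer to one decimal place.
68.5%

For Y = 6X^5:
If X → X(1 + 0.11)
Then Y → Y · (1 + 0.11)^5
     ≈ Y · 1.6851

Percentage change = ((1 + 0.11)^5 − 1) × 100% ≈ 68.5%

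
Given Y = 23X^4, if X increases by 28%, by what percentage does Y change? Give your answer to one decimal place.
168.4%

For Y = 23X^4:
If X → X(1 + 0.28)
Then Y → Y · (1 + 0.28)^4
     ≈ Y · 2.6844

Percentage change = ((1 + 0.28)^4 − 1) × 100% ≈ 168.4%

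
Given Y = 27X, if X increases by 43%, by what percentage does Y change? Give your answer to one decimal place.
43.0%

For Y = 27X:
If X → X(1 + 0.43)
Then Y → Y · (1 + 0.43)^1
     = Y · 1.4300

Percentage change = ((1 + 0.43)^1 − 1) × 100% = 43.0%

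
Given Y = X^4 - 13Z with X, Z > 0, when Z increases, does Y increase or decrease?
Y decreases

Taking the partial derivative:
∂Y/∂Z = -13

∂Y/∂Z = -13 < 0 (assuming positive values)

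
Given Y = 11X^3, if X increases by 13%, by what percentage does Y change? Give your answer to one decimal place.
44.3%

For Y = 11X^3:
If X → X(1 + 0.13)
Then Y → Y · (1 + 0.13)^3
     ≈ Y · 1.4429

Percentage change = ((1 + 0.13)^3 − 1) × 100% ≈ 44.3%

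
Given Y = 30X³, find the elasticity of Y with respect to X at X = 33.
Elasticity = 3

Elasticity = (dY/dX) · (X/Y)

dY/dX = 90·X²
At X = 33: dY/dX = 98010, Y = 1078110

Elasticity = 98010 · (33 / 1078110) = 3

Interpretation: for a small percentage change in X, the percentage change in Y is approximately 3.00 times as large.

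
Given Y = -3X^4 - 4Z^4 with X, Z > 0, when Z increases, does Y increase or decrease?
Y decreases

Taking the partial derivative:
∂Y/∂Z = -16Z^3

∂Y/∂Z = -16Z^3 < 0 (assuming positive values)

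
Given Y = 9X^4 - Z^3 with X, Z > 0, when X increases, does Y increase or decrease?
Y increases

Taking the partial derivative:
∂Y/∂X = 36X^3

∂Y/∂X = 36X^3 > 0 (assuming positive values)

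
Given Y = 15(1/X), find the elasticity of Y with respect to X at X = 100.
Elasticity = -1

Elasticity = (dY/dX) · (X/Y)

dY/dX = -15/X²
At X = 100: dY/dX = -3/2000, Y = 3/20

Elasticity = (-3/2000) · (100 / (3/20)) = -1

Interpretation: for a small percentage change in X, the percentage change in Y is approximately -1.00 times as large.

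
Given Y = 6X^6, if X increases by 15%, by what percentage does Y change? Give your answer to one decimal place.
131.3%

For Y = 6X^6:
If X → X(1 + 0.15)
Then Y → Y · (1 + 0.15)^6
     ≈ Y · 2.3131

Percentage change = ((1 + 0.15)^6 − 1) × 100% ≈ 131.3%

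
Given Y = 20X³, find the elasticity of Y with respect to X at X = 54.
Elasticity = 3

Elasticity = (dY/dX) · (X/Y)

dY/dX = 60·X²
At X = 54: dY/dX = 174960, Y = 3149280

Elasticity = 174960 · (54 / 3149280) = 3

Interpretation: for a small percentage change in X, the percentage change in Y is approximately 3.00 times as large.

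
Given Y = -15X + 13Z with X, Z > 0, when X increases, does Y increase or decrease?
Y decreases

Taking the partial derivative:
∂Y/∂X = -15

∂Y/∂X = -15 < 0 (assuming positive values)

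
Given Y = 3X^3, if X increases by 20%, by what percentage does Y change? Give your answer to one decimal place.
72.8%

For Y = 3X^3:
If X → X(1 + 0.2)
Then Y → Y · (1 + 0.2)^3
     = Y · 1.7280

Percentage change = ((1 + 0.2)^3 − 1) × 100% = 72.8%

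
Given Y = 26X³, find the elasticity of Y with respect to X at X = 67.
Elasticity = 3

Elasticity = (dY/dX) · (X/Y)

dY/dX = 78·X²
At X = 67: dY/dX = 350142, Y = 7819838

Elasticity = 350142 · (67 / 7819838) = 3

Interpretation: for a small percentage change in X, the percentage change in Y is approximately 3.00 times as large.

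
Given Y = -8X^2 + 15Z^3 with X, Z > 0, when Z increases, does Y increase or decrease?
Y increases

Taking the partial derivative:
∂Y/∂Z = 45Z^2

∂Y/∂Z = 45Z^2 > 0 (assuming positive values)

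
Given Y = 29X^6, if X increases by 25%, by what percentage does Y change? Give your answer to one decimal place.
281.5%

For Y = 29X^6:
If X → X(1 + 0.25)
Then Y → Y · (1 + 0.25)^6
     ≈ Y · 3.8147

Percentage change = ((1 + 0.25)^6 − 1) × 100% ≈ 281.5%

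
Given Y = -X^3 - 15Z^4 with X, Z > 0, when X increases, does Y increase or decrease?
Y decreases

Taking the partial derivative:
∂Y/∂X = -3X^2

∂Y/∂X = -3X^2 < 0 (assuming positive values)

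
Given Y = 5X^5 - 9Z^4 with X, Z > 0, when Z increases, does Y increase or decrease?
Y decreases

Taking the partial derivative:
∂Y/∂Z = -36Z^3

∂Y/∂Z = -36Z^3 < 0 (assuming positive values)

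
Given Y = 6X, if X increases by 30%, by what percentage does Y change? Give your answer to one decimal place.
30.0%

For Y = 6X:
If X → X(1 + 0.3)
Then Y → Y · (1 + 0.3)^1
     = Y · 1.3000

Percentage change = ((1 + 0.3)^1 − 1) × 100% = 30.0%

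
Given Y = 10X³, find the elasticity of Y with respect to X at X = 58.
Elasticity = 3

Elasticity = (dY/dX) · (X/Y)

dY/dX = 30·X²
At X = 58: dY/dX = 100920, Y = 1951120

Elasticity = 100920 · (58 / 1951120) = 3

Interpretation: for a small percentage change in X, the percentage change in Y is approximately 3.00 times as large.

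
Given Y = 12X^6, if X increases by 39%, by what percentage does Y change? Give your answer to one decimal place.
621.3%

For Y = 12X^6:
If X → X(1 + 0.39)
Then Y → Y · (1 + 0.39)^6
     ≈ Y · 7.2125

Percentage change = ((1 + 0.39)^6 − 1) × 100% ≈ 621.3%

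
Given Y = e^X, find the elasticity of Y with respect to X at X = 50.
Elasticity = 50

Elasticity = (dY/dX) · (X/Y)

dY/dX = e^X
At X = 50: dY/dX = e^50, Y = e^50

Elasticity = (e^50) · (50 / (e^50)) = 50

Interpretation: for a small percentage change in X, the percentage change in Y is approximately 50.00 times as large.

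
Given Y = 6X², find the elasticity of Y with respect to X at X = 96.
Elasticity = 2

Elasticity = (dY/dX) · (X/Y)

dY/dX = 12·X
At X = 96: dY/dX = 1152, Y = 55296

Elasticity = 1152 · (96 / 55296) = 2

Interpretation: for a small percentage change in X, the percentage change in Y is approximately 2.00 times as large.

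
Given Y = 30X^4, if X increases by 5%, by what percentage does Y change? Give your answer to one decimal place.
21.6%

For Y = 30X^4:
If X → X(1 + 0.05)
Then Y → Y · (1 + 0.05)^4
     ≈ Y · 1.2155

Percentage change = ((1 + 0.05)^4 − 1) × 100% ≈ 21.6%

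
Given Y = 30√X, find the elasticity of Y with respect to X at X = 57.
Elasticity = 1/2

Elasticity = (dY/dX) · (X/Y)

dY/dX = 15/√X
At X = 57: dY/dX = 5·√57/19, Y = 30·√57

Elasticity = (5·√57/19) · (57 / (30·√57)) = 1/2

Interpretation: for a small percentage change in X, the percentage change in Y is approximately 0.50 times as large.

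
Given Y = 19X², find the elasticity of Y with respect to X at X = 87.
Elasticity = 2

Elasticity = (dY/dX) · (X/Y)

dY/dX = 38·X
At X = 87: dY/dX = 3306, Y = 143811

Elasticity = 3306 · (87 / 143811) = 2

Interpretation: for a small percentage change in X, the percentage change in Y is approximately 2.00 times as large.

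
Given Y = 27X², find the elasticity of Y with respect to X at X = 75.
Elasticity = 2

Elasticity = (dY/dX) · (X/Y)

dY/dX = 54·X
At X = 75: dY/dX = 4050, Y = 151875

Elasticity = 4050 · (75 / 151875) = 2

Interpretation: for a small percentage change in X, the percentage change in Y is approximately 2.00 times as large.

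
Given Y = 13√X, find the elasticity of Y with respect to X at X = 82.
Elasticity = 1/2

Elasticity = (dY/dX) · (X/Y)

dY/dX = 13/(2·√X)
At X = 82: dY/dX = 13·√82/164, Y = 13·√82

Elasticity = (13·√82/164) · (82 / (13·√82)) = 1/2

Interpretation: for a small percentage change in X, the percentage change in Y is approximately 0.50 times as large.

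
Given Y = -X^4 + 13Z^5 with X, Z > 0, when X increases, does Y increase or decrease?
Y decreases

Taking the partial derivative:
∂Y/∂X = -4X^3

∂Y/∂X = -4X^3 < 0 (assuming positive values)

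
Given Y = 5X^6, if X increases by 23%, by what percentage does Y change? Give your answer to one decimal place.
246.3%

For Y = 5X^6:
If X → X(1 + 0.23)
Then Y → Y · (1 + 0.23)^6
     ≈ Y · 3.4628

Percentage change = ((1 + 0.23)^6 − 1) × 100% ≈ 246.3%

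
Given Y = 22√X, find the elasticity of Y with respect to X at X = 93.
Elasticity = 1/2

Elasticity = (dY/dX) · (X/Y)

dY/dX = 11/√X
At X = 93: dY/dX = 11·√93/93, Y = 22·√93

Elasticity = (11·√93/93) · (93 / (22·√93)) = 1/2

Interpretation: for a small percentage change in X, the percentage change in Y is approximately 0.50 times as large.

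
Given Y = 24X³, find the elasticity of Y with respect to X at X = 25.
Elasticity = 3

Elasticity = (dY/dX) · (X/Y)

dY/dX = 72·X²
At X = 25: dY/dX = 45000, Y = 375000

Elasticity = 45000 · (25 / 375000) = 3

Interpretation: for a small percentage change in X, the percentage change in Y is approximately 3.00 times as large.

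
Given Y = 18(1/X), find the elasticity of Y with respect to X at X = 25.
Elasticity = -1

Elasticity = (dY/dX) · (X/Y)

dY/dX = -18/X²
At X = 25: dY/dX = -18/625, Y = 18/25

Elasticity = (-18/625) · (25 / (18/25)) = -1

Interpretation: for a small percentage change in X, the percentage change in Y is approximately -1.00 times as large.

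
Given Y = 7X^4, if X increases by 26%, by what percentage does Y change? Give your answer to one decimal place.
152.0%

For Y = 7X^4:
If X → X(1 + 0.26)
Then Y → Y · (1 + 0.26)^4
     ≈ Y · 2.5205

Percentage change = ((1 + 0.26)^4 − 1) × 100% ≈ 152.0%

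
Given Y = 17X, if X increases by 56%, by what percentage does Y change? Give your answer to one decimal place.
56.0%

For Y = 17X:
If X → X(1 + 0.56)
Then Y → Y · (1 + 0.56)^1
     = Y · 1.5600

Percentage change = ((1 + 0.56)^1 − 1) × 100% = 56.0%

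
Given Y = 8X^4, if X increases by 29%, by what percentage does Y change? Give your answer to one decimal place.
176.9%

For Y = 8X^4:
If X → X(1 + 0.29)
Then Y → Y · (1 + 0.29)^4
     ≈ Y · 2.7692

Percentage change = ((1 + 0.29)^4 − 1) × 100% ≈ 176.9%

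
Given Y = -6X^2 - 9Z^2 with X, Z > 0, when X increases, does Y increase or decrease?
Y decreases

Taking the partial derivative:
∂Y/∂X = -12X

∂Y/∂X = -12X < 0 (assuming positive values)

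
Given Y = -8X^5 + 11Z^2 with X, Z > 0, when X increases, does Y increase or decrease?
Y decreases

Taking the partial derivative:
∂Y/∂X = -40X^4

∂Y/∂X = -40X^4 < 0 (assuming positive values)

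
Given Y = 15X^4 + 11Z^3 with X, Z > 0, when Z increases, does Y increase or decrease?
Y increases

Taking the partial derivative:
∂Y/∂Z = 33Z^2

∂Y/∂Z = 33Z^2 > 0 (assuming positive values)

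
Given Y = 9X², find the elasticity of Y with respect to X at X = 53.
Elasticity = 2

Elasticity = (dY/dX) · (X/Y)

dY/dX = 18·X
At X = 53: dY/dX = 954, Y = 25281

Elasticity = 954 · (53 / 25281) = 2

Interpretation: for a small percentage change in X, the percentage change in Y is approximately 2.00 times as large.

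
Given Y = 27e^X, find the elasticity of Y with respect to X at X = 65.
Elasticity = 65

Elasticity = (dY/dX) · (X/Y)

dY/dX = 27·e^X
At X = 65: dY/dX = 27·e^65, Y = 27·e^65

Elasticity = (27·e^65) · (65 / (27·e^65)) = 65

Interpretation: for a small percentage change in X, the percentage change in Y is approximately 65.00 times as large.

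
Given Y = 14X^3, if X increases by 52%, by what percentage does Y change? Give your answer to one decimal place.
251.2%

For Y = 14X^3:
If X → X(1 + 0.52)
Then Y → Y · (1 + 0.52)^3
     ≈ Y · 3.5118

Percentage change = ((1 + 0.52)^3 − 1) × 100% ≈ 251.2%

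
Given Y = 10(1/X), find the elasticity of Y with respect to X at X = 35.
Elasticity = -1

Elasticity = (dY/dX) · (X/Y)

dY/dX = -10/X²
At X = 35: dY/dX = -2/245, Y = 2/7

Elasticity = (-2/245) · (35 / (2/7)) = -1

Interpretation: for a small percentage change in X, the percentage change in Y is approximately -1.00 times as large.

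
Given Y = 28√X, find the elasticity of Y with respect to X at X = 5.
Elasticity = 1/2

Elasticity = (dY/dX) · (X/Y)

dY/dX = 14/√X
At X = 5: dY/dX = 14·√5/5, Y = 28·√5

Elasticity = (14·√5/5) · (5 / (28·√5)) = 1/2

Interpretation: for a small percentage change in X, the percentage change in Y is approximately 0.50 times as large.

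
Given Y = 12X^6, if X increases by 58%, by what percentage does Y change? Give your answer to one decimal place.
1455.8%

For Y = 12X^6:
If X → X(1 + 0.58)
Then Y → Y · (1 + 0.58)^6
     ≈ Y · 15.5576

Percentage change = ((1 + 0.58)^6 − 1) × 100% ≈ 1455.8%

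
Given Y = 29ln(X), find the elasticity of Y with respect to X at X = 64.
Elasticity = 1/ln(64) ≈ 0.2404

Elasticity = (dY/dX) · (X/Y)

dY/dX = 29/X
At X = 64: dY/dX = 29/64, Y = 29·ln(64)

Elasticity = (29/64) · (64 / (29·ln(64))) = 1/ln(64) ≈ 0.2404

Interpretation: for a small percentage change in X, the percentage change in Y is approximately 0.24 times as large.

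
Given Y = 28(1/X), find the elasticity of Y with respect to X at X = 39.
Elasticity = -1

Elasticity = (dY/dX) · (X/Y)

dY/dX = -28/X²
At X = 39: dY/dX = -28/1521, Y = 28/39

Elasticity = (-28/1521) · (39 / (28/39)) = -1

Interpretation: for a small percentage change in X, the percentage change in Y is approximately -1.00 times as large.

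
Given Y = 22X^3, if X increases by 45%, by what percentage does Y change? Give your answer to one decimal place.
204.9%

For Y = 22X^3:
If X → X(1 + 0.45)
Then Y → Y · (1 + 0.45)^3
     ≈ Y · 3.0486

Percentage change = ((1 + 0.45)^3 − 1) × 100% ≈ 204.9%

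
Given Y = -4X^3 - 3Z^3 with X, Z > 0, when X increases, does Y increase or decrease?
Y decreases

Taking the partial derivative:
∂Y/∂X = -12X^2

∂Y/∂X = -12X^2 < 0 (assuming positive values)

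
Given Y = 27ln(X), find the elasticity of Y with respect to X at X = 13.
Elasticity = 1/ln(13) ≈ 0.3899

Elasticity = (dY/dX) · (X/Y)

dY/dX = 27/X
At X = 13: dY/dX = 27/13, Y = 27·ln(13)

Elasticity = (27/13) · (13 / (27·ln(13))) = 1/ln(13) ≈ 0.3899

Interpretation: for a small percentage change in X, the percentage change in Y is approximately 0.39 times as large.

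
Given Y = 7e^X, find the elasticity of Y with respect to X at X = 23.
Elasticity = 23

Elasticity = (dY/dX) · (X/Y)

dY/dX = 7·e^X
At X = 23: dY/dX = 7·e^23, Y = 7·e^23

Elasticity = (7·e^23) · (23 / (7·e^23)) = 23

Interpretation: for a small percentage change in X, the percentage change in Y is approximately 23.00 times as large.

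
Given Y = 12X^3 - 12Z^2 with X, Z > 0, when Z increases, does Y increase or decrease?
Y decreases

Taking the partial derivative:
∂Y/∂Z = -24Z

∂Y/∂Z = -24Z < 0 (assuming positive values)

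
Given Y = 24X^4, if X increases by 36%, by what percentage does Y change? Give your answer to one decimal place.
242.1%

For Y = 24X^4:
If X → X(1 + 0.36)
Then Y → Y · (1 + 0.36)^4
     ≈ Y · 3.4210

Percentage change = ((1 + 0.36)^4 − 1) × 100% ≈ 242.1%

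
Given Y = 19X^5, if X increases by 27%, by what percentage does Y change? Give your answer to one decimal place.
230.4%

For Y = 19X^5:
If X → X(1 + 0.27)
Then Y → Y · (1 + 0.27)^5
     ≈ Y · 3.3038

Percentage change = ((1 + 0.27)^5 − 1) × 100% ≈ 230.4%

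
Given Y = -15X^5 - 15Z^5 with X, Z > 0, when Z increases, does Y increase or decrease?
Y decreases

Taking the partial derivative:
∂Y/∂Z = -75Z^4

∂Y/∂Z = -75Z^4 < 0 (assuming positive values)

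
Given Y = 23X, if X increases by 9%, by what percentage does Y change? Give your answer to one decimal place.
9.0%

For Y = 23X:
If X → X(1 + 0.09)
Then Y → Y · (1 + 0.09)^1
     = Y · 1.0900

Percentage change = ((1 + 0.09)^1 − 1) × 100% = 9.0%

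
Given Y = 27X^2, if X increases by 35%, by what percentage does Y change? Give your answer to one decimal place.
82.3%

For Y = 27X^2:
If X → X(1 + 0.35)
Then Y → Y · (1 + 0.35)^2
     = Y · 1.8225

Percentage change = ((1 + 0.35)^2 − 1) × 100% ≈ 82.3%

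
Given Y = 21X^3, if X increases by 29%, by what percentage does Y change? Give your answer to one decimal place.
114.7%

For Y = 21X^3:
If X → X(1 + 0.29)
Then Y → Y · (1 + 0.29)^3
     ≈ Y · 2.1467

Percentage change = ((1 + 0.29)^3 − 1) × 100% ≈ 114.7%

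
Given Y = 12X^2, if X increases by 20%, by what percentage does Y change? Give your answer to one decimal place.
44.0%

For Y = 12X^2:
If X → X(1 + 0.2)
Then Y → Y · (1 + 0.2)^2
     = Y · 1.4400

Percentage change = ((1 + 0.2)^2 − 1) × 100% = 44.0%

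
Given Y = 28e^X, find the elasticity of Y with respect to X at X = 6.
Elasticity = 6

Elasticity = (dY/dX) · (X/Y)

dY/dX = 28·e^X
At X = 6: dY/dX = 28·e^6, Y = 28·e^6

Elasticity = (28·e^6) · (6 / (28·e^6)) = 6

Interpretation: for a small percentage change in X, the percentage change in Y is approximately 6.00 times as large.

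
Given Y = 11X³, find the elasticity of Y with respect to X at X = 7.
Elasticity = 3

Elasticity = (dY/dX) · (X/Y)

dY/dX = 33·X²
At X = 7: dY/dX = 1617, Y = 3773

Elasticity = 1617 · (7 / 3773) = 3

Interpretation: for a small percentage change in X, the percentage change in Y is approximately 3.00 times as large.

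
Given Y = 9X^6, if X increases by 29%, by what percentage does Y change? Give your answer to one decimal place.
360.8%

For Y = 9X^6:
If X → X(1 + 0.29)
Then Y → Y · (1 + 0.29)^6
     ≈ Y · 4.6083

Percentage change = ((1 + 0.29)^6 − 1) × 100% ≈ 360.8%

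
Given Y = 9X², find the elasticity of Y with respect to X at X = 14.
Elasticity = 2

Elasticity = (dY/dX) · (X/Y)

dY/dX = 18·X
At X = 14: dY/dX = 252, Y = 1764

Elasticity = 252 · (14 / 1764) = 2

Interpretation: for a small percentage change in X, the percentage change in Y is approximately 2.00 times as large.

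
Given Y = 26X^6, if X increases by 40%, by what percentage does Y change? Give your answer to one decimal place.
653.0%

For Y = 26X^6:
If X → X(1 + 0.4)
Then Y → Y · (1 + 0.4)^6
     ≈ Y · 7.5295

Percentage change = ((1 + 0.4)^6 − 1) × 100% ≈ 653.0%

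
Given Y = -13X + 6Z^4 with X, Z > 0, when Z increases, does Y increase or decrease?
Y increases

Taking the partial derivative:
∂Y/∂Z = 24Z^3

∂Y/∂Z = 24Z^3 > 0 (assuming positive values)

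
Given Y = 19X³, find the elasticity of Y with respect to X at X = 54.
Elasticity = 3

Elasticity = (dY/dX) · (X/Y)

dY/dX = 57·X²
At X = 54: dY/dX = 166212, Y = 2991816

Elasticity = 166212 · (54 / 2991816) = 3

Interpretation: for a small percentage change in X, the percentage change in Y is approximately 3.00 times as large.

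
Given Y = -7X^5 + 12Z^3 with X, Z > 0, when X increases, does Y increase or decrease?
Y decreases

Taking the partial derivative:
∂Y/∂X = -35X^4

∂Y/∂X = -35X^4 < 0 (assuming positive values)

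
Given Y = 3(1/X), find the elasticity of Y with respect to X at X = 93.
Elasticity = -1

Elasticity = (dY/dX) · (X/Y)

dY/dX = -3/X²
At X = 93: dY/dX = -1/2883, Y = 1/31

Elasticity = (-1/2883) · (93 / (1/31)) = -1

Interpretation: for a small percentage change in X, the percentage change in Y is approximately -1.00 times as large.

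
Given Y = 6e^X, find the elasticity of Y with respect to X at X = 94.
Elasticity = 94

Elasticity = (dY/dX) · (X/Y)

dY/dX = 6·e^X
At X = 94: dY/dX = 6·e^94, Y = 6·e^94

Elasticity = (6·e^94) · (94 / (6·e^94)) = 94

Interpretation: for a small percentage change in X, the percentage change in Y is approximately 94.00 times as large.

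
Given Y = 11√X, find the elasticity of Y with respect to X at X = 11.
Elasticity = 1/2

Elasticity = (dY/dX) · (X/Y)

dY/dX = 11/(2·√X)
At X = 11: dY/dX = √11/2, Y = 11·√11

Elasticity = (√11/2) · (11 / (11·√11)) = 1/2

Interpretation: for a small percentage change in X, the percentage change in Y is approximately 0.50 times as large.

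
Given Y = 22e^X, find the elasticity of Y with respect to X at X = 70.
Elasticity = 70

Elasticity = (dY/dX) · (X/Y)

dY/dX = 22·e^X
At X = 70: dY/dX = 22·e^70, Y = 22·e^70

Elasticity = (22·e^70) · (70 / (22·e^70)) = 70

Interpretation: for a small percentage change in X, the percentage change in Y is approximately 70.00 times as large.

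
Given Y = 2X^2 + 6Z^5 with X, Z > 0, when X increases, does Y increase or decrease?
Y increases

Taking the partial derivative:
∂Y/∂X = 4X

∂Y/∂X = 4X > 0 (assuming positive values)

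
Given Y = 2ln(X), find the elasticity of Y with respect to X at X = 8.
Elasticity = 1/ln(8) ≈ 0.4809

Elasticity = (dY/dX) · (X/Y)

dY/dX = 2/X
At X = 8: dY/dX = 1/4, Y = 2·ln(8)

Elasticity = (1/4) · (8 / (2·ln(8))) = 1/ln(8) ≈ 0.4809

Interpretation: for a small percentage change in X, the percentage change in Y is approximately 0.48 times as large.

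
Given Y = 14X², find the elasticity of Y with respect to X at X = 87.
Elasticity = 2

Elasticity = (dY/dX) · (X/Y)

dY/dX = 28·X
At X = 87: dY/dX = 2436, Y = 105966

Elasticity = 2436 · (87 / 105966) = 2

Interpretation: for a small percentage change in X, the percentage change in Y is approximately 2.00 times as large.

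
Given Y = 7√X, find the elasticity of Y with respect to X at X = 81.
Elasticity = 1/2

Elasticity = (dY/dX) · (X/Y)

dY/dX = 7/(2·√X)
At X = 81: dY/dX = 7/18, Y = 63

Elasticity = (7/18) · (81 / 63) = 1/2

Interpretation: for a small percentage change in X, the percentage change in Y is approximately 0.50 times as large.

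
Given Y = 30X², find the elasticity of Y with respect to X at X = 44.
Elasticity = 2

Elasticity = (dY/dX) · (X/Y)

dY/dX = 60·X
At X = 44: dY/dX = 2640, Y = 58080

Elasticity = 2640 · (44 / 58080) = 2

Interpretation: for a small percentage change in X, the percentage change in Y is approximately 2.00 times as large.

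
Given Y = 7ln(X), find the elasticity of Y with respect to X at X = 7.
Elasticity = 1/ln(7) ≈ 0.5139

Elasticity = (dY/dX) · (X/Y)

dY/dX = 7/X
At X = 7: dY/dX = 1, Y = 7·ln(7)

Elasticity = 1 · (7 / (7·ln(7))) = 1/ln(7) ≈ 0.5139

Interpretation: for a small percentage change in X, the percentage change in Y is approximately 0.51 times as large.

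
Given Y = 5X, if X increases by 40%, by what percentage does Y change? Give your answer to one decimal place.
40.0%

For Y = 5X:
If X → X(1 + 0.4)
Then Y → Y · (1 + 0.4)^1
     = Y · 1.4000

Percentage change = ((1 + 0.4)^1 − 1) × 100% = 40.0%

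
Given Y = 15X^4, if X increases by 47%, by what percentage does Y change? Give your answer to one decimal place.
366.9%

For Y = 15X^4:
If X → X(1 + 0.47)
Then Y → Y · (1 + 0.47)^4
     ≈ Y · 4.6695

Percentage change = ((1 + 0.47)^4 − 1) × 100% ≈ 366.9%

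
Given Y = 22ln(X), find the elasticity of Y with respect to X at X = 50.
Elasticity = 1/ln(50) ≈ 0.2556

Elasticity = (dY/dX) · (X/Y)

dY/dX = 22/X
At X = 50: dY/dX = 11/25, Y = 22·ln(50)

Elasticity = (11/25) · (50 / (22·ln(50))) = 1/ln(50) ≈ 0.2556

Interpretation: for a small percentage change in X, the percentage change in Y is approximately 0.26 times as large.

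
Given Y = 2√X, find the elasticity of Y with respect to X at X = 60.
Elasticity = 1/2

Elasticity = (dY/dX) · (X/Y)

dY/dX = 1/√X
At X = 60: dY/dX = √15/30, Y = 4·√15

Elasticity = (√15/30) · (60 / (4·√15)) = 1/2

Interpretation: for a small percentage change in X, the percentage change in Y is approximately 0.50 times as large.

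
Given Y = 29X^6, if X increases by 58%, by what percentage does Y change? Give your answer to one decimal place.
1455.8%

For Y = 29X^6:
If X → X(1 + 0.58)
Then Y → Y · (1 + 0.58)^6
     ≈ Y · 15.5576

Percentage change = ((1 + 0.58)^6 − 1) × 100% ≈ 1455.8%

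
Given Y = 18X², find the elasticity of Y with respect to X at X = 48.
Elasticity = 2

Elasticity = (dY/dX) · (X/Y)

dY/dX = 36·X
At X = 48: dY/dX = 1728, Y = 41472

Elasticity = 1728 · (48 / 41472) = 2

Interpretation: for a small percentage change in X, the percentage change in Y is approximately 2.00 times as large.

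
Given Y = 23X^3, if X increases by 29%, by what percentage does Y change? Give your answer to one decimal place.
114.7%

For Y = 23X^3:
If X → X(1 + 0.29)
Then Y → Y · (1 + 0.29)^3
     ≈ Y · 2.1467

Percentage change = ((1 + 0.29)^3 − 1) × 100% ≈ 114.7%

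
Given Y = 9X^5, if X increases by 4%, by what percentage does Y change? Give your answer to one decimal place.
21.7%

For Y = 9X^5:
If X → X(1 + 0.04)
Then Y → Y · (1 + 0.04)^5
     ≈ Y · 1.2167

Percentage change = ((1 + 0.04)^5 − 1) × 100% ≈ 21.7%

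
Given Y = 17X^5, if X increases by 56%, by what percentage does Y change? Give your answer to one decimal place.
823.9%

For Y = 17X^5:
If X → X(1 + 0.56)
Then Y → Y · (1 + 0.56)^5
     ≈ Y · 9.2390

Percentage change = ((1 + 0.56)^5 − 1) × 100% ≈ 823.9%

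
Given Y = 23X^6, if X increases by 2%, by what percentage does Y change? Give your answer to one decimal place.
12.6%

For Y = 23X^6:
If X → X(1 + 0.02)
Then Y → Y · (1 + 0.02)^6
     ≈ Y · 1.1262

Percentage change = ((1 + 0.02)^6 − 1) × 100% ≈ 12.6%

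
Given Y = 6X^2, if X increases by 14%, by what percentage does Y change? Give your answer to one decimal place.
30.0%

For Y = 6X^2:
If X → X(1 + 0.14)
Then Y → Y · (1 + 0.14)^2
     = Y · 1.2996

Percentage change = ((1 + 0.14)^2 − 1) × 100% ≈ 30.0%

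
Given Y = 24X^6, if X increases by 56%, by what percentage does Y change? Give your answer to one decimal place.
1341.3%

For Y = 24X^6:
If X → X(1 + 0.56)
Then Y → Y · (1 + 0.56)^6
     ≈ Y · 14.4128

Percentage change = ((1 + 0.56)^6 − 1) × 100% ≈ 1341.3%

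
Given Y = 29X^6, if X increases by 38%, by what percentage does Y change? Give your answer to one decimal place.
590.7%

For Y = 29X^6:
If X → X(1 + 0.38)
Then Y → Y · (1 + 0.38)^6
     ≈ Y · 6.9068

Percentage change = ((1 + 0.38)^6 − 1) × 100% ≈ 590.7%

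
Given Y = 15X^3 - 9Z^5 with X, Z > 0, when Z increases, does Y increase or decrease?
Y decreases

Taking the partial derivative:
∂Y/∂Z = -45Z^4

∂Y/∂Z = -45Z^4 < 0 (assuming positive values)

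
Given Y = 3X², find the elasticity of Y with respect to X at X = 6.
Elasticity = 2

Elasticity = (dY/dX) · (X/Y)

dY/dX = 6·X
At X = 6: dY/dX = 36, Y = 108

Elasticity = 36 · (6 / 108) = 2

Interpretation: for a small percentage change in X, the percentage change in Y is approximately 2.00 times as large.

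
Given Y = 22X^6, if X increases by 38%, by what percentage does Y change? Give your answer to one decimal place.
590.7%

For Y = 22X^6:
If X → X(1 + 0.38)
Then Y → Y · (1 + 0.38)^6
     ≈ Y · 6.9068

Percentage change = ((1 + 0.38)^6 − 1) × 100% ≈ 590.7%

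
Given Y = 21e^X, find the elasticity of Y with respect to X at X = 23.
Elasticity = 23

Elasticity = (dY/dX) · (X/Y)

dY/dX = 21·e^X
At X = 23: dY/dX = 21·e^23, Y = 21·e^23

Elasticity = (21·e^23) · (23 / (21·e^23)) = 23

Interpretation: for a small percentage change in X, the percentage change in Y is approximately 23.00 times as large.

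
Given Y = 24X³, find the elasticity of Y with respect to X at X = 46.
Elasticity = 3

Elasticity = (dY/dX) · (X/Y)

dY/dX = 72·X²
At X = 46: dY/dX = 152352, Y = 2336064

Elasticity = 152352 · (46 / 2336064) = 3

Interpretation: for a small percentage change in X, the percentage change in Y is approximately 3.00 times as large.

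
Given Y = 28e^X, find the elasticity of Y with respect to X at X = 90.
Elasticity = 90

Elasticity = (dY/dX) · (X/Y)

dY/dX = 28·e^X
At X = 90: dY/dX = 28·e^90, Y = 28·e^90

Elasticity = (28·e^90) · (90 / (28·e^90)) = 90

Interpretation: for a small percentage change in X, the percentage change in Y is approximately 90.00 times as large.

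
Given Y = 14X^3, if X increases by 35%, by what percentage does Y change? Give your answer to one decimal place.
146.0%

For Y = 14X^3:
If X → X(1 + 0.35)
Then Y → Y · (1 + 0.35)^3
     ≈ Y · 2.4604

Percentage change = ((1 + 0.35)^3 − 1) × 100% ≈ 146.0%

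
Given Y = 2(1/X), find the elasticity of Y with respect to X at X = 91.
Elasticity = -1

Elasticity = (dY/dX) · (X/Y)

dY/dX = -2/X²
At X = 91: dY/dX = -2/8281, Y = 2/91

Elasticity = (-2/8281) · (91 / (2/91)) = -1

Interpretation: for a small percentage change in X, the percentage change in Y is approximately -1.00 times as large.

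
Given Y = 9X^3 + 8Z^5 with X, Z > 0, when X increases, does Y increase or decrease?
Y increases

Taking the partial derivative:
∂Y/∂X = 27X^2

∂Y/∂X = 27X^2 > 0 (assuming positive values)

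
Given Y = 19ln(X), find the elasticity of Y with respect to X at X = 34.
Elasticity = 1/ln(34) ≈ 0.2836

Elasticity = (dY/dX) · (X/Y)

dY/dX = 19/X
At X = 34: dY/dX = 19/34, Y = 19·ln(34)

Elasticity = (19/34) · (34 / (19·ln(34))) = 1/ln(34) ≈ 0.2836

Interpretation: for a small percentage change in X, the percentage change in Y is approximately 0.28 times as large.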